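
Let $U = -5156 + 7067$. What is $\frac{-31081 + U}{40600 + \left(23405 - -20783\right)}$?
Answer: $- \frac{14585}{42394} \approx -0.34403$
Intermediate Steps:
$U = 1911$
$\frac{-31081 + U}{40600 + \left(23405 - -20783\right)} = \frac{-31081 + 1911}{40600 + \left(23405 - -20783\right)} = - \frac{29170}{40600 + \left(23405 + 20783\right)} = - \frac{29170}{40600 + 44188} = - \frac{29170}{84788} = \left(-29170\right) \frac{1}{84788} = - \frac{14585}{42394}$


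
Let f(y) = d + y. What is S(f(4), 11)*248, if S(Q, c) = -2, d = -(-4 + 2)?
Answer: -496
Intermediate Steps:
d = 2 (d = -1*(-2) = 2)
f(y) = 2 + y
S(f(4), 11)*248 = -2*248 = -496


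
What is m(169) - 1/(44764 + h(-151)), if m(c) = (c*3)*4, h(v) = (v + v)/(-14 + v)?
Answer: 14979541971/7386362 ≈ 2028.0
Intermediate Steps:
h(v) = 2*v/(-14 + v) (h(v) = (2*v)/(-14 + v) = 2*v/(-14 + v))
m(c) = 12*c (m(c) = (3*c)*4 = 12*c)
m(169) - 1/(44764 + h(-151)) = 12*169 - 1/(44764 + 2*(-151)/(-14 - 151)) = 2028 - 1/(44764 + 2*(-151)/(-165)) = 2028 - 1/(44764 + 2*(-151)*(-1/165)) = 2028 - 1/(44764 + 302/165) = 2028 - 1/7386362/165 = 2028 - 1*165/7386362 = 2028 - 165/7386362 = 14979541971/7386362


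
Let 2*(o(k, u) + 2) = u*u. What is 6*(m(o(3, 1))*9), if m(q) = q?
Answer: -81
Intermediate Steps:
o(k, u) = -2 + u²/2 (o(k, u) = -2 + (u*u)/2 = -2 + u²/2)
6*(m(o(3, 1))*9) = 6*((-2 + (½)*1²)*9) = 6*((-2 + (½)*1)*9) = 6*((-2 + ½)*9) = 6*(-3/2*9) = 6*(-27/2) = -81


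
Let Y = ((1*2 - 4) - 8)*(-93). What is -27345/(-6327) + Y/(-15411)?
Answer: 46169965/10833933 ≈ 4.2616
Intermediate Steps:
Y = 930 (Y = ((2 - 4) - 8)*(-93) = (-2 - 8)*(-93) = -10*(-93) = 930)
-27345/(-6327) + Y/(-15411) = -27345/(-6327) + 930/(-15411) = -27345*(-1/6327) + 930*(-1/15411) = 9115/2109 - 310/5137 = 46169965/10833933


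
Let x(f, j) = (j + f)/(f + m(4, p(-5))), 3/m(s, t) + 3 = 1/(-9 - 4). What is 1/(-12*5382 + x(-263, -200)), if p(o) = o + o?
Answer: -10559/681923936 ≈ -1.5484e-5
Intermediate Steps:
p(o) = 2*o
m(s, t) = -39/40 (m(s, t) = 3/(-3 + 1/(-9 - 4)) = 3/(-3 + 1/(-13)) = 3/(-3 - 1/13) = 3/(-40/13) = 3*(-13/40) = -39/40)
x(f, j) = (f + j)/(-39/40 + f) (x(f, j) = (j + f)/(f - 39/40) = (f + j)/(-39/40 + f))
1/(-12*5382 + x(-263, -200)) = 1/(-12*5382 + 40*(-263 - 200)/(-39 + 40*(-263))) = 1/(-64584 + 40*(-463)/(-39 - 10520)) = 1/(-64584 + 40*(-463)/(-10559)) = 1/(-64584 + 40*(-1/10559)*(-463)) = 1/(-64584 + 18520/10559) = 1/(-681923936/10559) = -10559/681923936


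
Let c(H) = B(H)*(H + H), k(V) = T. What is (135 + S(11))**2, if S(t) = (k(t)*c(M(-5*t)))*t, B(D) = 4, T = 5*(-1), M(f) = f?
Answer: 592192225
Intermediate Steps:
T = -5
k(V) = -5
c(H) = 8*H (c(H) = 4*(H + H) = 4*(2*H) = 8*H)
S(t) = 200*t**2 (S(t) = (-40*(-5*t))*t = (-(-200)*t)*t = (200*t)*t = 200*t**2)
(135 + S(11))**2 = (135 + 200*11**2)**2 = (135 + 200*121)**2 = (135 + 24200)**2 = 24335**2 = 592192225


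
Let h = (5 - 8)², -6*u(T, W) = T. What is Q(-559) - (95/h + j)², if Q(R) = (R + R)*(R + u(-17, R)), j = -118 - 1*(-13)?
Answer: 49642841/81 ≈ 6.1288e+5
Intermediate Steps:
u(T, W) = -T/6
h = 9 (h = (-3)² = 9)
j = -105 (j = -118 + 13 = -105)
Q(R) = 2*R*(17/6 + R) (Q(R) = (R + R)*(R - ⅙*(-17)) = (2*R)*(R + 17/6) = (2*R)*(17/6 + R) = 2*R*(17/6 + R))
Q(-559) - (95/h + j)² = (⅓)*(-559)*(17 + 6*(-559)) - (95/9 - 105)² = (⅓)*(-559)*(17 - 3354) - (95*(⅑) - 105)² = (⅓)*(-559)*(-3337) - (95/9 - 105)² = 1865383/3 - (-850/9)² = 1865383/3 - 1*722500/81 = 1865383/3 - 722500/81 = 49642841/81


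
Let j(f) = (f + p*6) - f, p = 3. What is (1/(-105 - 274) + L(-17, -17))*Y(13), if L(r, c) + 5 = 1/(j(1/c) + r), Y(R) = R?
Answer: -19721/379 ≈ -52.034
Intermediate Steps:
j(f) = 18 (j(f) = (f + 3*6) - f = (f + 18) - f = (18 + f) - f = 18)
L(r, c) = -5 + 1/(18 + r)
(1/(-105 - 274) + L(-17, -17))*Y(13) = (1/(-105 - 274) + (-89 - 5*(-17))/(18 - 17))*13 = (1/(-379) + (-89 + 85)/1)*13 = (-1/379 + 1*(-4))*13 = (-1/379 - 4)*13 = -1517/379*13 = -19721/379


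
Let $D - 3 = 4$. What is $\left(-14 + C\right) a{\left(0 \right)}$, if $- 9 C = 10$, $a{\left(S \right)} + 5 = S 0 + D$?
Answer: $- \frac{272}{9} \approx -30.222$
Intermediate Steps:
$D = 7$ ($D = 3 + 4 = 7$)
$a{\left(S \right)} = 2$ ($a{\left(S \right)} = -5 + \left(S 0 + 7\right) = -5 + \left(0 + 7\right) = -5 + 7 = 2$)
$C = - \frac{10}{9}$ ($C = \left(- \frac{1}{9}\right) 10 = - \frac{10}{9} \approx -1.1111$)
$\left(-14 + C\right) a{\left(0 \right)} = \left(-14 - \frac{10}{9}\right) 2 = \left(- \frac{136}{9}\right) 2 = - \frac{272}{9}$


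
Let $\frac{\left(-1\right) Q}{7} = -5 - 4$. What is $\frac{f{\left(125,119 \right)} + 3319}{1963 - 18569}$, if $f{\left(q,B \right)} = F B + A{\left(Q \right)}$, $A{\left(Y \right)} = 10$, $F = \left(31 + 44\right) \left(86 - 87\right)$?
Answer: $\frac{2798}{8303} \approx 0.33699$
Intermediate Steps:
$Q = 63$ ($Q = - 7 \left(-5 - 4\right) = \left(-7\right) \left(-9\right) = 63$)
$F = -75$ ($F = 75 \left(-1\right) = -75$)
$f{\left(q,B \right)} = 10 - 75 B$ ($f{\left(q,B \right)} = - 75 B + 10 = 10 - 75 B$)
$\frac{f{\left(125,119 \right)} + 3319}{1963 - 18569} = \frac{\left(10 - 8925\right) + 3319}{1963 - 18569} = \frac{\left(10 - 8925\right) + 3319}{-16606} = \left(-8915 + 3319\right) \left(- \frac{1}{16606}\right) = \left(-5596\right) \left(- \frac{1}{16606}\right) = \frac{2798}{8303}$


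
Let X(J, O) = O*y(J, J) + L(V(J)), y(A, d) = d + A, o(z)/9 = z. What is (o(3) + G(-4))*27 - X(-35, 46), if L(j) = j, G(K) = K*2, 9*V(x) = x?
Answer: 33632/9 ≈ 3736.9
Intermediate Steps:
o(z) = 9*z
V(x) = x/9
G(K) = 2*K
y(A, d) = A + d
X(J, O) = J/9 + 2*J*O (X(J, O) = O*(J + J) + J/9 = O*(2*J) + J/9 = 2*J*O + J/9 = J/9 + 2*J*O)
(o(3) + G(-4))*27 - X(-35, 46) = (9*3 + 2*(-4))*27 - (-35)*(1 + 18*46)/9 = (27 - 8)*27 - (-35)*(1 + 828)/9 = 19*27 - (-35)*829/9 = 513 - 1*(-29015/9) = 513 + 29015/9 = 33632/9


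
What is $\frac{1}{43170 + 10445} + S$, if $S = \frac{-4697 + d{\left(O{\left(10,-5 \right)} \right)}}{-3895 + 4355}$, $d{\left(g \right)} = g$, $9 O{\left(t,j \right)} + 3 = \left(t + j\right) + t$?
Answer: $- \frac{30210925}{2959548} \approx -10.208$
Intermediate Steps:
$O{\left(t,j \right)} = - \frac{1}{3} + \frac{j}{9} + \frac{2 t}{9}$ ($O{\left(t,j \right)} = - \frac{1}{3} + \frac{\left(t + j\right) + t}{9} = - \frac{1}{3} + \frac{\left(j + t\right) + t}{9} = - \frac{1}{3} + \frac{j + 2 t}{9} = - \frac{1}{3} + \left(\frac{j}{9} + \frac{2 t}{9}\right) = - \frac{1}{3} + \frac{j}{9} + \frac{2 t}{9}$)
$S = - \frac{14087}{1380}$ ($S = \frac{-4697 + \left(- \frac{1}{3} + \frac{1}{9} \left(-5\right) + \frac{2}{9} \cdot 10\right)}{-3895 + 4355} = \frac{-4697 - - \frac{4}{3}}{460} = \left(-4697 + \frac{4}{3}\right) \frac{1}{460} = \left(- \frac{14087}{3}\right) \frac{1}{460} = - \frac{14087}{1380} \approx -10.208$)
$\frac{1}{43170 + 10445} + S = \frac{1}{43170 + 10445} - \frac{14087}{1380} = \frac{1}{53615} - \frac{14087}{1380} = - \frac{30210925}{2959548}$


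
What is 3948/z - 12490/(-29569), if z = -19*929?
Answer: 103722578/521922419 ≈ 0.19873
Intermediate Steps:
z = -17651
3948/z - 12490/(-29569) = 3948/(-17651) - 12490/(-29569) = 3948*(-1/17651) - 12490*(-1/29569) = -3948/17651 + 12490/29569 = 103722578/521922419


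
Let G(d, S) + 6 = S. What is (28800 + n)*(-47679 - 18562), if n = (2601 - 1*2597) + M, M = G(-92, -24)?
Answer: -1906018534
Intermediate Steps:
G(d, S) = -6 + S
M = -30 (M = -6 - 24 = -30)
n = -26 (n = (2601 - 1*2597) - 30 = (2601 - 2597) - 30 = 4 - 30 = -26)
(28800 + n)*(-47679 - 18562) = (28800 - 26)*(-47679 - 18562) = 28774*(-66241) = -1906018534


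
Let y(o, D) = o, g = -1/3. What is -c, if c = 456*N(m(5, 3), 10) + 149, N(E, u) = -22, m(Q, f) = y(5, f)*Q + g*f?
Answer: 9883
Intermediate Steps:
g = -⅓ (g = -1*⅓ = -⅓ ≈ -0.33333)
m(Q, f) = 5*Q - f/3
c = -9883 (c = 456*(-22) + 149 = -10032 + 149 = -9883)
-c = -1*(-9883) = 9883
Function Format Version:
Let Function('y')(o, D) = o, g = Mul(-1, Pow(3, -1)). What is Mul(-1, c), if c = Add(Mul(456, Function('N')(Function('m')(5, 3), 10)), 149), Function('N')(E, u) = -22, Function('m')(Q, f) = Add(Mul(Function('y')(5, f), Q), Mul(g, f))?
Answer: 9883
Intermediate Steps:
g = Rational(-1, 3) (g = Mul(-1, Rational(1, 3)) = Rational(-1, 3) ≈ -0.33333)
Function('m')(Q, f) = Add(Mul(5, Q), Mul(Rational(-1, 3), f))
c = -9883 (c = Add(Mul(456, -22), 149) = Add(-10032, 149) = -9883)
Mul(-1, c) = Mul(-1, -9883) = 9883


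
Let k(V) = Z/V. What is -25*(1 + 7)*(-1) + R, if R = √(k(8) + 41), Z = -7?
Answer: 200 + √642/4 ≈ 206.33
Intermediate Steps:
k(V) = -7/V
R = √642/4 (R = √(-7/8 + 41) = √(321/8) = √642/4 ≈ 6.3344)
-25*(1 + 7)*(-1) + R = -25*(1 + 7)*(-1) + √642/4 = -200*(-1) + √642/4 = -25*(-8) + √642/4 = 200 + √642/4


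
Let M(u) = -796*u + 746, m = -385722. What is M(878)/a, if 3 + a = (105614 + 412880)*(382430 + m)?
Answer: 698142/1706882251 ≈ 0.00040902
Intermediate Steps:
a = -1706882251 (a = -3 + (105614 + 412880)*(382430 - 385722) = -3 + 518494*(-3292) = -3 - 1706882248 = -1706882251)
M(u) = 746 - 796*u
M(878)/a = (746 - 796*878)/(-1706882251) = (746 - 698888)*(-1/1706882251) = -698142*(-1/1706882251) = 698142/1706882251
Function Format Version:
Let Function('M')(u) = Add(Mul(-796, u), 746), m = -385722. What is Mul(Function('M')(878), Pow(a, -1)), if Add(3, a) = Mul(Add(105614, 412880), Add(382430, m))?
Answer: Rational(698142, 1706882251) ≈ 0.00040902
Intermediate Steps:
a = -1706882251 (a = Add(-3, Mul(Add(105614, 412880), Add(382430, -385722))) = Add(-3, Mul(518494, -3292)) = Add(-3, -1706882248) = -1706882251)
Function('M')(u) = Add(746, Mul(-796, u))
Mul(Function('M')(878), Pow(a, -1)) = Mul(Add(746, Mul(-796, 878)), Pow(-1706882251, -1)) = Mul(Add(746, -698888), Rational(-1, 1706882251)) = Mul(-698142, Rational(-1, 1706882251)) = Rational(698142, 1706882251)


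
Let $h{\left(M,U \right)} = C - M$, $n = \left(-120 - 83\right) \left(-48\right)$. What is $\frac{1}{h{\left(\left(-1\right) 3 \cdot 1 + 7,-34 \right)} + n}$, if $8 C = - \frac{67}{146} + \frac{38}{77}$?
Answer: $\frac{89936}{875977029} \approx 0.00010267$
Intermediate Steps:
$C = \frac{389}{89936}$ ($C = \frac{- \frac{67}{146} + \frac{38}{77}}{8} = \frac{1}{8} \cdot \frac{389}{11242} = \frac{389}{89936} \approx 0.0043253$)
$n = 9744$ ($n = \left(-203\right) \left(-48\right) = 9744$)
$h{\left(M,U \right)} = \frac{389}{89936} - M$
$\frac{1}{h{\left(\left(-1\right) 3 \cdot 1 + 7,-34 \right)} + n} = \frac{1}{\left(\frac{389}{89936} - \left(\left(-1\right) 3 \cdot 1 + 7\right)\right) + 9744} = \frac{1}{\left(\frac{389}{89936} - \left(\left(-3\right) 1 + 7\right)\right) + 9744} = \frac{1}{\left(\frac{389}{89936} - \left(-3 + 7\right)\right) + 9744} = \frac{1}{\left(\frac{389}{89936} - 4\right) + 9744} = \frac{1}{- \frac{359355}{89936} + 9744} = \frac{1}{\frac{875977029}{89936}} = \frac{89936}{875977029}$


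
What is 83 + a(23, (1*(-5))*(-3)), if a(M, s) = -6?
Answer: 77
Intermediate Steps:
83 + a(23, (1*(-5))*(-3)) = 83 - 6 = 77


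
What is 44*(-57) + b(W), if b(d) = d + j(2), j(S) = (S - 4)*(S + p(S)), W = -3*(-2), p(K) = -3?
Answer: -2500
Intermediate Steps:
W = 6
j(S) = (-4 + S)*(-3 + S) (j(S) = (S - 4)*(S - 3) = (-4 + S)*(-3 + S))
b(d) = 2 + d (b(d) = d + (12 + 2**2 - 7*2) = d + (12 + 4 - 14) = d + 2 = 2 + d)
44*(-57) + b(W) = 44*(-57) + (2 + 6) = -2508 + 8 = -2500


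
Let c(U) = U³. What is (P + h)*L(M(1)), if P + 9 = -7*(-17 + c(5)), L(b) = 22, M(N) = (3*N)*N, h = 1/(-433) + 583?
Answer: -1733754/433 ≈ -4004.1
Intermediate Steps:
h = 252438/433 (h = -1/433 + 583 = 252438/433 ≈ 583.00)
M(N) = 3*N²
P = -765 (P = -9 - 7*(-17 + 5³) = -9 - 7*(-17 + 125) = -9 - 7*108 = -9 - 756 = -765)
(P + h)*L(M(1)) = (-765 + 252438/433)*22 = -78807/433*22 = -1733754/433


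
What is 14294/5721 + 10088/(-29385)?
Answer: 120771914/56037195 ≈ 2.1552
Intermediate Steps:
14294/5721 + 10088/(-29385) = 14294*(1/5721) + 10088*(-1/29385) = 14294/5721 - 10088/29385 = 120771914/56037195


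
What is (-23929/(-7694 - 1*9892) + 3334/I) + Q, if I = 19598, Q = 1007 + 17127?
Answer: 3125209226809/172325214 ≈ 18136.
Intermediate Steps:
Q = 18134
(-23929/(-7694 - 1*9892) + 3334/I) + Q = (-23929/(-7694 - 1*9892) + 3334/19598) + 18134 = (-23929/(-7694 - 9892) + 3334*(1/19598)) + 18134 = (-23929/(-17586) + 1667/9799) + 18134 = (-23929*(-1/17586) + 1667/9799) + 18134 = (23929/17586 + 1667/9799) + 18134 = 263796133/172325214 + 18134 = 3125209226809/172325214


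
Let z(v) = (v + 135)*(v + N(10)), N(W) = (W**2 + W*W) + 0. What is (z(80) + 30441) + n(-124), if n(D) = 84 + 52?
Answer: 90777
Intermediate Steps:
N(W) = 2*W**2 (N(W) = (W**2 + W**2) + 0 = 2*W**2 + 0 = 2*W**2)
n(D) = 136
z(v) = (135 + v)*(200 + v) (z(v) = (v + 135)*(v + 2*10**2) = (135 + v)*(v + 2*100) = (135 + v)*(v + 200) = (135 + v)*(200 + v))
(z(80) + 30441) + n(-124) = ((27000 + 80**2 + 335*80) + 30441) + 136 = ((27000 + 6400 + 26800) + 30441) + 136 = (60200 + 30441) + 136 = 90641 + 136 = 90777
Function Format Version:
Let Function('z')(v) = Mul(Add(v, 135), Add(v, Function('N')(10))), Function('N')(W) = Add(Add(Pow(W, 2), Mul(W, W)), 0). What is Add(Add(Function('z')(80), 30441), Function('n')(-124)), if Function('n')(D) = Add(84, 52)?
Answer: 90777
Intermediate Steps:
Function('N')(W) = Mul(2, Pow(W, 2)) (Function('N')(W) = Add(Add(Pow(W, 2), Pow(W, 2)), 0) = Add(Mul(2, Pow(W, 2)), 0) = Mul(2, Pow(W, 2)))
Function('n')(D) = 136
Function('z')(v) = Mul(Add(135, v), Add(200, v)) (Function('z')(v) = Mul(Add(v, 135), Add(v, Mul(2, Pow(10, 2)))) = Mul(Add(135, v), Add(v, Mul(2, 100))) = Mul(Add(135, v), Add(v, 200)) = Mul(Add(135, v), Add(200, v)))
Add(Add(Function('z')(80), 30441), Function('n')(-124)) = Add(Add(Add(27000, Pow(80, 2), Mul(335, 80)), 30441), 136) = Add(Add(Add(27000, 6400, 26800), 30441), 136) = Add(Add(60200, 30441), 136) = Add(90641, 136) = 90777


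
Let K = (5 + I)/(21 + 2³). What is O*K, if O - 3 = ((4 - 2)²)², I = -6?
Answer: -19/29 ≈ -0.65517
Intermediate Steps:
K = -1/29 (K = (5 - 6)/(21 + 2³) = -1/(21 + 8) = -1/29 ≈ -0.034483)
O = 19 (O = 3 + ((4 - 2)²)² = 3 + (2²)² = 3 + 4² = 3 + 16 = 19)
O*K = 19*(-1/29) = -19/29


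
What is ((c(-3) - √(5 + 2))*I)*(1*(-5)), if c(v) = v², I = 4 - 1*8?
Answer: 180 - 20*√7 ≈ 127.08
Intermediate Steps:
I = -4 (I = 4 - 8 = -4)
((c(-3) - √(5 + 2))*I)*(1*(-5)) = (((-3)² - √(5 + 2))*(-4))*(1*(-5)) = ((9 - √7)*(-4))*(-5) = (-36 + 4*√7)*(-5) = 180 - 20*√7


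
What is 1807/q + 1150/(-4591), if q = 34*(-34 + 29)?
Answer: -8491437/780470 ≈ -10.880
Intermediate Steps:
q = -170 (q = 34*(-5) = -170)
1807/q + 1150/(-4591) = 1807/(-170) + 1150/(-4591) = 1807*(-1/170) + 1150*(-1/4591) = -1807/170 - 1150/4591 = -8491437/780470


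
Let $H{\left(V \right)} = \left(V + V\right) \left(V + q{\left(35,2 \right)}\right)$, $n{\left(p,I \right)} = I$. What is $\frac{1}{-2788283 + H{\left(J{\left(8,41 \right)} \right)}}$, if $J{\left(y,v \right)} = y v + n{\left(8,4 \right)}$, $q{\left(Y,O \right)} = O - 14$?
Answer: $- \frac{1}{2575803} \approx -3.8823 \cdot 10^{-7}$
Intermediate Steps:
$q{\left(Y,O \right)} = -14 + O$
$J{\left(y,v \right)} = 4 + v y$ ($J{\left(y,v \right)} = y v + 4 = v y + 4 = 4 + v y$)
$H{\left(V \right)} = 2 V \left(-12 + V\right)$ ($H{\left(V \right)} = \left(V + V\right) \left(V + \left(-14 + 2\right)\right) = 2 V \left(V - 12\right) = 2 V \left(-12 + V\right)$)
$\frac{1}{-2788283 + H{\left(J{\left(8,41 \right)} \right)}} = \frac{1}{-2788283 + 2 \left(4 + 41 \cdot 8\right) \left(-12 + \left(4 + 41 \cdot 8\right)\right)} = \frac{1}{-2788283 + 2 \left(4 + 328\right) \left(-12 + \left(4 + 328\right)\right)} = \frac{1}{-2788283 + 2 \cdot 332 \left(-12 + 332\right)} = \frac{1}{-2788283 + 2 \cdot 332 \cdot 320} = \frac{1}{-2788283 + 212480} = \frac{1}{-2575803} = - \frac{1}{2575803}$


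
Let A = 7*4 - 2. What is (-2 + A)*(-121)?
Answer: -2904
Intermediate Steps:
A = 26 (A = 28 - 2 = 26)
(-2 + A)*(-121) = (-2 + 26)*(-121) = 24*(-121) = -2904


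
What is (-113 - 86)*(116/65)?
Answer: -23084/65 ≈ -355.14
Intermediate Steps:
(-113 - 86)*(116/65) = -23084/65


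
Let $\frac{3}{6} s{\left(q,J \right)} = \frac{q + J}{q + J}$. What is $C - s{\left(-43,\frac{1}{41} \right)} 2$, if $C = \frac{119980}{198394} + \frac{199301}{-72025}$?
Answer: $- \frac{6289705321}{1020666275} \approx -6.1624$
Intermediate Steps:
$s{\left(q,J \right)} = 2$ ($s{\left(q,J \right)} = 2 \frac{q + J}{q + J} = 2 \frac{J + q}{J + q} = 2 \cdot 1 = 2$)
$C = - \frac{2207040221}{1020666275}$ ($C = 119980 \cdot \frac{1}{198394} + 199301 \left(- \frac{1}{72025}\right) = \frac{8570}{14171} - \frac{199301}{72025} = - \frac{2207040221}{1020666275} \approx -2.1624$)
$C - s{\left(-43,\frac{1}{41} \right)} 2 = - \frac{2207040221}{1020666275} - 2 \cdot 2 = - \frac{2207040221}{1020666275} - 4 = - \frac{6289705321}{1020666275}$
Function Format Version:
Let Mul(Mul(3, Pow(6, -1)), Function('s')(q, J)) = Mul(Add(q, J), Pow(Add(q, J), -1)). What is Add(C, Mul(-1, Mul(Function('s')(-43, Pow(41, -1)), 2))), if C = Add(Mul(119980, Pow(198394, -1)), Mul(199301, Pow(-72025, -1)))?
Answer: Rational(-6289705321, 1020666275) ≈ -6.1624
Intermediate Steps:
Function('s')(q, J) = 2 (Function('s')(q, J) = Mul(2, Mul(Add(q, J), Pow(Add(q, J), -1))) = Mul(2, Mul(Add(J, q), Pow(Add(J, q), -1))) = Mul(2, 1) = 2)
C = Rational(-2207040221, 1020666275) (C = Add(Mul(119980, Rational(1, 198394)), Mul(199301, Rational(-1, 72025))) = Add(Rational(8570, 14171), Rational(-199301, 72025)) = Rational(-2207040221, 1020666275) ≈ -2.1624)
Add(C, Mul(-1, Mul(Function('s')(-43, Pow(41, -1)), 2))) = Add(Rational(-2207040221, 1020666275), Mul(-1, Mul(2, 2))) = Add(Rational(-2207040221, 1020666275), Mul(-1, 4)) = Add(Rational(-2207040221, 1020666275), -4) = Rational(-6289705321, 1020666275)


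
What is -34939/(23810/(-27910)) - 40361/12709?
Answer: 1239218845500/30260129 ≈ 40952.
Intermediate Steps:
-34939/(23810/(-27910)) - 40361/12709 = -34939/(23810*(-1/27910)) - 40361*1/12709 = -34939/(-2381/2791) - 40361/12709 = -34939*(-2791/2381) - 40361/12709 = 97514749/2381 - 40361/12709 = 1239218845500/30260129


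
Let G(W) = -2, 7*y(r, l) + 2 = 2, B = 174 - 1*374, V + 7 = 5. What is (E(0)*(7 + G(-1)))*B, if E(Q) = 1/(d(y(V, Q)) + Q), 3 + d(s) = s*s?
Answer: 1000/3 ≈ 333.33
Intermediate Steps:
V = -2 (V = -7 + 5 = -2)
B = -200 (B = 174 - 374 = -200)
y(r, l) = 0 (y(r, l) = -2/7 + (⅐)*2 = -2/7 + 2/7 = 0)
d(s) = -3 + s² (d(s) = -3 + s*s = -3 + s²)
E(Q) = 1/(-3 + Q) (E(Q) = 1/((-3 + 0²) + Q) = 1/((-3 + 0) + Q) = 1/(-3 + Q))
(E(0)*(7 + G(-1)))*B = ((7 - 2)/(-3 + 0))*(-200) = (5/(-3))*(-200) = -⅓*5*(-200) = -5/3*(-200) = 1000/3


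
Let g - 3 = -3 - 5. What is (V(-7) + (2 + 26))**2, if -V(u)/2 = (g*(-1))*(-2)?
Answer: 2304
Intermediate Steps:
g = -5 (g = 3 + (-3 - 5) = 3 - 8 = -5)
V(u) = 20 (V(u) = -2*(-5*(-1))*(-2) = -10*(-2) = -2*(-10) = 20)
(V(-7) + (2 + 26))**2 = (20 + (2 + 26))**2 = (20 + 28)**2 = 48**2 = 2304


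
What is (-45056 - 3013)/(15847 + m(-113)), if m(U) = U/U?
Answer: -6867/2264 ≈ -3.0331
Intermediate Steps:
m(U) = 1
(-45056 - 3013)/(15847 + m(-113)) = (-45056 - 3013)/(15847 + 1) = -48069/15848 = -48069*1/15848 = -6867/2264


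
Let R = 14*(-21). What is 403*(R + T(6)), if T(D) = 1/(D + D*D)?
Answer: -4975841/42 ≈ -1.1847e+5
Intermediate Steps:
R = -294
T(D) = 1/(D + D**2)
403*(R + T(6)) = 403*(-294 + 1/(6*(1 + 6))) = 403*(-294 + (1/6)/7) = 403*(-294 + (1/6)*(1/7)) = 403*(-294 + 1/42) = 403*(-12347/42) = -4975841/42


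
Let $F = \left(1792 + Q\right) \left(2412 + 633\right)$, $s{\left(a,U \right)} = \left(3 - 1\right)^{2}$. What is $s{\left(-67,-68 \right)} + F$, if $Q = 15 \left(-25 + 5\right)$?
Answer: $4543144$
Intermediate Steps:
$Q = -300$ ($Q = 15 \left(-20\right) = -300$)
$s{\left(a,U \right)} = 4$ ($s{\left(a,U \right)} = 2^{2} = 4$)
$F = 4543140$ ($F = \left(1792 - 300\right) \left(2412 + 633\right) = 1492 \cdot 3045 = 4543140$)
$s{\left(-67,-68 \right)} + F = 4 + 4543140 = 4543144$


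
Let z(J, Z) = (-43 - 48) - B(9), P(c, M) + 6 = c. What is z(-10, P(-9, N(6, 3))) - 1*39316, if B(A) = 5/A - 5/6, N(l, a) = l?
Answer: -709321/18 ≈ -39407.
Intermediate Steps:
B(A) = -⅚ + 5/A (B(A) = 5/A - 5*⅙ = 5/A - ⅚ = -⅚ + 5/A)
P(c, M) = -6 + c
z(J, Z) = -1633/18 (z(J, Z) = (-43 - 48) - (-⅚ + 5/9) = -91 - (-⅚ + 5*(⅑)) = -91 - (-⅚ + 5/9) = -91 - 1*(-5/18) = -91 + 5/18 = -1633/18)
z(-10, P(-9, N(6, 3))) - 1*39316 = -1633/18 - 1*39316 = -1633/18 - 39316 = -709321/18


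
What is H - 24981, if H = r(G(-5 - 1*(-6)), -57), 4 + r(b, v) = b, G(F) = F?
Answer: -24984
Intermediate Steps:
r(b, v) = -4 + b
H = -3 (H = -4 + (-5 - 1*(-6)) = -4 + (-5 + 6) = -4 + 1 = -3)
H - 24981 = -3 - 24981 = -24984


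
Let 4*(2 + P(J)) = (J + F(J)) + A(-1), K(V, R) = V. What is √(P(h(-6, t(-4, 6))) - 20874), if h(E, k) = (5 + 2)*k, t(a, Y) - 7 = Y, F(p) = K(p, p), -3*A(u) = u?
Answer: I*√749895/6 ≈ 144.33*I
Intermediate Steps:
A(u) = -u/3
F(p) = p
t(a, Y) = 7 + Y
h(E, k) = 7*k
P(J) = -23/12 + J/2 (P(J) = -2 + ((J + J) - ⅓*(-1))/4 = -2 + (2*J + ⅓)/4 = -2 + (⅓ + 2*J)/4 = -2 + (1/12 + J/2) = -23/12 + J/2)
√(P(h(-6, t(-4, 6))) - 20874) = √((-23/12 + (7*(7 + 6))/2) - 20874) = √((-23/12 + (7*13)/2) - 20874) = √((-23/12 + (½)*91) - 20874) = √((-23/12 + 91/2) - 20874) = √(523/12 - 20874) = √(-249965/12) = I*√749895/6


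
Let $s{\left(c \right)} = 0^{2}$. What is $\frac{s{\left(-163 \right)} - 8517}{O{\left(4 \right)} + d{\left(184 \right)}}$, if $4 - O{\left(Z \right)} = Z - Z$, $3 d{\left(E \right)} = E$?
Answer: $- \frac{25551}{196} \approx -130.36$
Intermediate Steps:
$d{\left(E \right)} = \frac{E}{3}$
$O{\left(Z \right)} = 4$ ($O{\left(Z \right)} = 4 - \left(Z - Z\right) = 4 - 0 = 4 + 0 = 4$)
$s{\left(c \right)} = 0$
$\frac{s{\left(-163 \right)} - 8517}{O{\left(4 \right)} + d{\left(184 \right)}} = \frac{0 - 8517}{4 + \frac{1}{3} \cdot 184} = - \frac{8517}{4 + \frac{184}{3}} = - \frac{8517}{\frac{196}{3}} = \left(-8517\right) \frac{3}{196} = - \frac{25551}{196}$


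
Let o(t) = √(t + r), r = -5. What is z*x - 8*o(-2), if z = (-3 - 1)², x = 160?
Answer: 2560 - 8*I*√7 ≈ 2560.0 - 21.166*I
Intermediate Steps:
o(t) = √(-5 + t) (o(t) = √(t - 5) = √(-5 + t))
z = 16 (z = (-4)² = 16)
z*x - 8*o(-2) = 16*160 - 8*√(-5 - 2) = 2560 - 8*I*√7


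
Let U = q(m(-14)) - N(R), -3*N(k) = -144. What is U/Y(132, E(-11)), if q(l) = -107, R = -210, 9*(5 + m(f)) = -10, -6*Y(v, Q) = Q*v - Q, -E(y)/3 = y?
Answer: 310/1441 ≈ 0.21513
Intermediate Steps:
E(y) = -3*y
Y(v, Q) = Q/6 - Q*v/6 (Y(v, Q) = -(Q*v - Q)/6 = -(-Q + Q*v)/6 = Q/6 - Q*v/6)
m(f) = -55/9 (m(f) = -5 + (1/9)*(-10) = -5 - 10/9 = -55/9)
N(k) = 48 (N(k) = -1/3*(-144) = 48)
U = -155 (U = -107 - 1*48 = -107 - 48 = -155)
U/Y(132, E(-11)) = -155*2/(11*(1 - 1*132)) = -155*2/(11*(1 - 132)) = -155/((1/6)*33*(-131)) = -155/(-1441/2) = -155*(-2/1441) = 310/1441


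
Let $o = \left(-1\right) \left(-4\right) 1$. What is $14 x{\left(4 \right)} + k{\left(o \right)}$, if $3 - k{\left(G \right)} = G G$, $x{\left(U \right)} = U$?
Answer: $43$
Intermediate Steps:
$o = 4$ ($o = 4 \cdot 1 = 4$)
$k{\left(G \right)} = 3 - G^{2}$ ($k{\left(G \right)} = 3 - G G = 3 - G^{2}$)
$14 x{\left(4 \right)} + k{\left(o \right)} = 14 \cdot 4 + \left(3 - 4^{2}\right) = 56 + \left(3 - 16\right) = 56 - 13 = 43$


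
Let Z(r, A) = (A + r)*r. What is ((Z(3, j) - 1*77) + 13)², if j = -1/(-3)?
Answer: 2916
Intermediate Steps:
j = ⅓ (j = -1*(-⅓) = ⅓ ≈ 0.33333)
Z(r, A) = r*(A + r)
((Z(3, j) - 1*77) + 13)² = ((3*(⅓ + 3) - 1*77) + 13)² = ((3*(10/3) - 77) + 13)² = ((10 - 77) + 13)² = (-67 + 13)² = (-54)² = 2916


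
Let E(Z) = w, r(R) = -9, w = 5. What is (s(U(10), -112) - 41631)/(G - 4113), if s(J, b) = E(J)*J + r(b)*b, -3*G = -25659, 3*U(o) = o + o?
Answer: -121769/13320 ≈ -9.1418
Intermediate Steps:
E(Z) = 5
U(o) = 2*o/3 (U(o) = (o + o)/3 = (2*o)/3 = 2*o/3)
G = 8553 (G = -1/3*(-25659) = 8553)
s(J, b) = -9*b + 5*J (s(J, b) = 5*J - 9*b = -9*b + 5*J)
(s(U(10), -112) - 41631)/(G - 4113) = ((-9*(-112) + 5*((2/3)*10)) - 41631)/(8553 - 4113) = ((1008 + 5*(20/3)) - 41631)/4440 = ((1008 + 100/3) - 41631)*(1/4440) = (3124/3 - 41631)*(1/4440) = -121769/3*1/4440 = -121769/13320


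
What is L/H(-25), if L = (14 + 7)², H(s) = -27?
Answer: -49/3 ≈ -16.333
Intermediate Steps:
L = 441 (L = 21² = 441)
L/H(-25) = 441/(-27) = 441*(-1/27) = -49/3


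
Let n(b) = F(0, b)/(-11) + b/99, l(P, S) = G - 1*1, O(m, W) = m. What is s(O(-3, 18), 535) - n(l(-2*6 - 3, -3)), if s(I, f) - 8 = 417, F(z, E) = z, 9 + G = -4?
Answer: 42089/99 ≈ 425.14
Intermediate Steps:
G = -13 (G = -9 - 4 = -13)
l(P, S) = -14 (l(P, S) = -13 - 1*1 = -13 - 1 = -14)
s(I, f) = 425 (s(I, f) = 8 + 417 = 425)
n(b) = b/99 (n(b) = 0/(-11) + b/99 = 0*(-1/11) + b*(1/99) = 0 + b/99 = b/99)
s(O(-3, 18), 535) - n(l(-2*6 - 3, -3)) = 425 - (-14)/99 = 425 - 1*(-14/99) = 425 + 14/99 = 42089/99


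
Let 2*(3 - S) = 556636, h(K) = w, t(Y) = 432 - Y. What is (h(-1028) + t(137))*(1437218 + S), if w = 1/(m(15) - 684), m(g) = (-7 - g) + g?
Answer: 236235423132/691 ≈ 3.4187e+8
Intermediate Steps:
m(g) = -7
w = -1/691 (w = 1/(-7 - 684) = 1/(-691) = -1/691 ≈ -0.0014472)
h(K) = -1/691
S = -278315 (S = 3 - ½*556636 = 3 - 278318 = -278315)
(h(-1028) + t(137))*(1437218 + S) = (-1/691 + (432 - 1*137))*(1437218 - 278315) = (-1/691 + (432 - 137))*1158903 = (-1/691 + 295)*1158903 = (203844/691)*1158903 = 236235423132/691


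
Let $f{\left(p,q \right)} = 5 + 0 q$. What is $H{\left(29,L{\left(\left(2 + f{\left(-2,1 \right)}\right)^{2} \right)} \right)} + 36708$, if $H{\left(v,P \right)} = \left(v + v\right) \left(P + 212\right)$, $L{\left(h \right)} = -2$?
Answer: $48888$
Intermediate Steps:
$f{\left(p,q \right)} = 5$ ($f{\left(p,q \right)} = 5 + 0 = 5$)
$H{\left(v,P \right)} = 2 v \left(212 + P\right)$
$H{\left(29,L{\left(\left(2 + f{\left(-2,1 \right)}\right)^{2} \right)} \right)} + 36708 = 2 \cdot 29 \left(212 - 2\right) + 36708 = 2 \cdot 29 \cdot 210 + 36708 = 12180 + 36708 = 48888$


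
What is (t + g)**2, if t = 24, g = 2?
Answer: 676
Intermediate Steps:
(t + g)**2 = (24 + 2)**2 = 26**2 = 676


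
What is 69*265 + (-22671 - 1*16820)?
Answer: -21206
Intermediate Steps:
69*265 + (-22671 - 1*16820) = 18285 + (-22671 - 16820) = 18285 - 39491 = -21206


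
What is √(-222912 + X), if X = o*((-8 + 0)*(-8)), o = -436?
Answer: 8*I*√3919 ≈ 500.82*I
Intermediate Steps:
X = -27904 (X = -436*(-8 + 0)*(-8) = -(-3488)*(-8) = -436*64 = -27904)
√(-222912 + X) = √(-222912 - 27904) = √(-250816) = 8*I*√3919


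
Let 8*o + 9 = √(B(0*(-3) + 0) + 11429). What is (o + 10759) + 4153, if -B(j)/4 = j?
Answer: 119287/8 + √11429/8 ≈ 14924.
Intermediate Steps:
B(j) = -4*j
o = -9/8 + √11429/8 (o = -9/8 + √(-4*(0*(-3) + 0) + 11429)/8 = -9/8 + √(-4*(0 + 0) + 11429)/8 = -9/8 + √(-4*0 + 11429)/8 = -9/8 + √(0 + 11429)/8 = -9/8 + √11429/8 ≈ 12.238)
(o + 10759) + 4153 = ((-9/8 + √11429/8) + 10759) + 4153 = (86063/8 + √11429/8) + 4153 = 119287/8 + √11429/8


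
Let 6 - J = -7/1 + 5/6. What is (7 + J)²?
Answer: 13225/36 ≈ 367.36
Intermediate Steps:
J = 73/6 (J = 6 - (-7/1 + 5/6) = 6 - (-7*1 + 5*(⅙)) = 6 - (-7 + ⅚) = 6 - 1*(-37/6) = 6 + 37/6 = 73/6 ≈ 12.167)
(7 + J)² = (7 + 73/6)² = (115/6)² = 13225/36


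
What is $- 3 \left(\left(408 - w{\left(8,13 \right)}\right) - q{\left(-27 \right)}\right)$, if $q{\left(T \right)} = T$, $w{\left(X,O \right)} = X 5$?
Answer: $-1185$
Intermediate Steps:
$w{\left(X,O \right)} = 5 X$
$- 3 \left(\left(408 - w{\left(8,13 \right)}\right) - q{\left(-27 \right)}\right) = - 3 \left(\left(408 - 5 \cdot 8\right) - -27\right) = - 3 \left(\left(408 - 40\right) + 27\right) = - 3 \left(368 + 27\right) = \left(-3\right) 395 = -1185$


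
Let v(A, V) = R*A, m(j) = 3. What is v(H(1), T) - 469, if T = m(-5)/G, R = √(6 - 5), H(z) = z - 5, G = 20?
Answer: -473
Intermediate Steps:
H(z) = -5 + z
R = 1 (R = √1 = 1)
T = 3/20 ≈ 0.15000
v(A, V) = A (v(A, V) = 1*A = A)
v(H(1), T) - 469 = (-5 + 1) - 469 = -4 - 469 = -473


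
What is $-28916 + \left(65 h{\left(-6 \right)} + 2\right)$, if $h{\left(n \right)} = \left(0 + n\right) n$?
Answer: $-26574$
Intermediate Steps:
$h{\left(n \right)} = n^{2}$ ($h{\left(n \right)} = n n = n^{2}$)
$-28916 + \left(65 h{\left(-6 \right)} + 2\right) = -28916 + \left(65 \left(-6\right)^{2} + 2\right) = -28916 + \left(65 \cdot 36 + 2\right) = -28916 + \left(2340 + 2\right) = -28916 + 2342 = -26574$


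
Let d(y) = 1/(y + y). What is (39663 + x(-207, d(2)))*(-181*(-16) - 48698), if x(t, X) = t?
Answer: -1807163712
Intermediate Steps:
d(y) = 1/(2*y)
(39663 + x(-207, d(2)))*(-181*(-16) - 48698) = (39663 - 207)*(-181*(-16) - 48698) = 39456*(2896 - 48698) = 39456*(-45802) = -1807163712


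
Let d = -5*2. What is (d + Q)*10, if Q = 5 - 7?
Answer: -120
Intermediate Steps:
Q = -2
d = -10
(d + Q)*10 = (-10 - 2)*10 = -12*10 = -120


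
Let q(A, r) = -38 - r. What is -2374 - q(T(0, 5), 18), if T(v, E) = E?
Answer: -2318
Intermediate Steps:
-2374 - q(T(0, 5), 18) = -2374 - (-38 - 1*18) = -2374 - (-38 - 18) = -2374 - 1*(-56) = -2374 + 56 = -2318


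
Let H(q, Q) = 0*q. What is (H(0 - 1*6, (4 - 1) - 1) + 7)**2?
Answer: 49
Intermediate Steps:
H(q, Q) = 0
(H(0 - 1*6, (4 - 1) - 1) + 7)**2 = (0 + 7)**2 = 7**2 = 49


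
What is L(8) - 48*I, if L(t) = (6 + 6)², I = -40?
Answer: 2064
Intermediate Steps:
L(t) = 144 (L(t) = 12² = 144)
L(8) - 48*I = 144 - 48*(-40) = 144 + 1920 = 2064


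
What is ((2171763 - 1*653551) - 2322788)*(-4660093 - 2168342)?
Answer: 5493994918560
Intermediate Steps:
((2171763 - 1*653551) - 2322788)*(-4660093 - 2168342) = ((2171763 - 653551) - 2322788)*(-6828435) = (1518212 - 2322788)*(-6828435) = -804576*(-6828435) = 5493994918560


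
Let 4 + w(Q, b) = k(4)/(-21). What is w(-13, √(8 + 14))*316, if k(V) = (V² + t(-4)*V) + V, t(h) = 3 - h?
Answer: -13904/7 ≈ -1986.3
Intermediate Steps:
k(V) = V² + 8*V (k(V) = (V² + (3 - 1*(-4))*V) + V = (V² + (3 + 4)*V) + V = (V² + 7*V) + V = V² + 8*V)
w(Q, b) = -44/7 (w(Q, b) = -4 + (4*(8 + 4))/(-21) = -4 + (4*12)*(-1/21) = -4 + 48*(-1/21) = -4 - 16/7 = -44/7)
w(-13, √(8 + 14))*316 = -44/7*316 = -13904/7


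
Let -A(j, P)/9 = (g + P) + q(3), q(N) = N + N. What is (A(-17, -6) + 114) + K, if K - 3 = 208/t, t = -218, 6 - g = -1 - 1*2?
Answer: 3820/109 ≈ 35.046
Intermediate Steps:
g = 9 (g = 6 - (-1 - 1*2) = 6 - (-1 - 2) = 6 - 1*(-3) = 6 + 3 = 9)
q(N) = 2*N
K = 223/109 (K = 3 + 208/(-218) = 3 + 208*(-1/218) = 3 - 104/109 = 223/109 ≈ 2.0459)
A(j, P) = -135 - 9*P (A(j, P) = -9*((9 + P) + 2*3) = -9*((9 + P) + 6) = -9*(15 + P) = -135 - 9*P)
(A(-17, -6) + 114) + K = ((-135 - 9*(-6)) + 114) + 223/109 = ((-135 + 54) + 114) + 223/109 = (-81 + 114) + 223/109 = 33 + 223/109 = 3820/109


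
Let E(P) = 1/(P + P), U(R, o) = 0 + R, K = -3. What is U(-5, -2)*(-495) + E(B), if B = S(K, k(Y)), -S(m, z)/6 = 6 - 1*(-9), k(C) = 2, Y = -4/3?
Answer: 445499/180 ≈ 2475.0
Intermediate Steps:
Y = -4/3 (Y = -4*1/3 = -4/3 ≈ -1.3333)
U(R, o) = R
S(m, z) = -90 (S(m, z) = -6*(6 - 1*(-9)) = -6*(6 + 9) = -6*15 = -90)
B = -90
E(P) = 1/(2*P)
U(-5, -2)*(-495) + E(B) = -5*(-495) + (1/2)/(-90) = 2475 + (1/2)*(-1/90) = 2475 - 1/180 = 445499/180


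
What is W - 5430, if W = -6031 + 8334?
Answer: -3127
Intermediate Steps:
W = 2303
W - 5430 = 2303 - 5430 = -3127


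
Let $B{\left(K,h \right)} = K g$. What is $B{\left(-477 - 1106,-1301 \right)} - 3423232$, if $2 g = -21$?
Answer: $- \frac{6813221}{2} \approx -3.4066 \cdot 10^{6}$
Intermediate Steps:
$g = - \frac{21}{2}$ ($g = \frac{1}{2} \left(-21\right) = - \frac{21}{2} \approx -10.5$)
$B{\left(K,h \right)} = - \frac{21 K}{2}$ ($B{\left(K,h \right)} = K \left(- \frac{21}{2}\right) = - \frac{21 K}{2}$)
$B{\left(-477 - 1106,-1301 \right)} - 3423232 = - \frac{21 \left(-477 - 1106\right)}{2} - 3423232 = \left(- \frac{21}{2}\right) \left(-1583\right) - 3423232 = \frac{33243}{2} - 3423232 = - \frac{6813221}{2}$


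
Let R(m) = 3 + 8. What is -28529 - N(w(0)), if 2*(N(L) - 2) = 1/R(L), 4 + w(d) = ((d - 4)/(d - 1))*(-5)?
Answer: -627683/22 ≈ -28531.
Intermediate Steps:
R(m) = 11
w(d) = -4 - 5*(-4 + d)/(-1 + d) (w(d) = -4 + ((d - 4)/(d - 1))*(-5) = -4 + ((-4 + d)/(-1 + d))*(-5) = -4 - 5*(-4 + d)/(-1 + d))
N(L) = 45/22 (N(L) = 2 + (½)/11 = 2 + (½)*(1/11) = 2 + 1/22 = 45/22)
-28529 - N(w(0)) = -28529 - 1*45/22 = -28529 - 45/22 = -627683/22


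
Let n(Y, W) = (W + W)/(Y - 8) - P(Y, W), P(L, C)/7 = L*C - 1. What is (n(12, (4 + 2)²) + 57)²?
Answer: 8655364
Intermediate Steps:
P(L, C) = -7 + 7*C*L (P(L, C) = 7*(L*C - 1) = 7*(C*L - 1) = 7*(-1 + C*L) = -7 + 7*C*L)
n(Y, W) = 7 - 7*W*Y + 2*W/(-8 + Y) (n(Y, W) = (W + W)/(Y - 8) - (-7 + 7*W*Y) = (2*W)/(-8 + Y) + (7 - 7*W*Y) = 2*W/(-8 + Y) + (7 - 7*W*Y) = 7 - 7*W*Y + 2*W/(-8 + Y))
(n(12, (4 + 2)²) + 57)² = ((-56 + 2*(4 + 2)² - 7*12*(-1 + (4 + 2)²*12) + 56*(4 + 2)²*12)/(-8 + 12) + 57)² = ((-56 + 2*6² - 7*12*(-1 + 6²*12) + 56*6²*12)/4 + 57)² = ((-56 + 2*36 - 7*12*(-1 + 36*12) + 56*36*12)/4 + 57)² = ((-56 + 72 - 7*12*(-1 + 432) + 24192)/4 + 57)² = ((-56 + 72 - 7*12*431 + 24192)/4 + 57)² = ((-56 + 72 - 36204 + 24192)/4 + 57)² = ((¼)*(-11996) + 57)² = (-2999 + 57)² = (-2942)² = 8655364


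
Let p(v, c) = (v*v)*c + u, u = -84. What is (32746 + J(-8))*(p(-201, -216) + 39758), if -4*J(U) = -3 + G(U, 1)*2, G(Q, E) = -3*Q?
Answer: -568729749269/2 ≈ -2.8436e+11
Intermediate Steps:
p(v, c) = -84 + c*v² (p(v, c) = (v*v)*c - 84 = v²*c - 84 = c*v² - 84 = -84 + c*v²)
J(U) = ¾ + 3*U/2 (J(U) = -(-3 - 3*U*2)/4 = -(-3 - 6*U)/4 = ¾ + 3*U/2)
(32746 + J(-8))*(p(-201, -216) + 39758) = (32746 + (¾ + (3/2)*(-8)))*((-84 - 216*(-201)²) + 39758) = (32746 + (¾ - 12))*((-84 - 216*40401) + 39758) = (32746 - 45/4)*((-84 - 8726616) + 39758) = 130939*(-8726700 + 39758)/4 = (130939/4)*(-8686942) = -568729749269/2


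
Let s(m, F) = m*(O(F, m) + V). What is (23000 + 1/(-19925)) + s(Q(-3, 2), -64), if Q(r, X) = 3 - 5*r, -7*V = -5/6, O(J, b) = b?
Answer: 3253413768/139475 ≈ 23326.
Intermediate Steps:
V = 5/42 (V = -(-5)/(7*6) = -1/7*(-5/6) = 5/42 ≈ 0.11905)
s(m, F) = m*(5/42 + m) (s(m, F) = m*(m + 5/42) = m*(5/42 + m))
(23000 + 1/(-19925)) + s(Q(-3, 2), -64) = (23000 + 1/(-19925)) + (3 - 5*(-3))*(5 + 42*(3 - 5*(-3)))/42 = (23000 - 1/19925) + (3 + 15)*(5 + 42*(3 + 15))/42 = 458274999/19925 + (1/42)*18*(5 + 42*18) = 458274999/19925 + (1/42)*18*(5 + 756) = 458274999/19925 + (1/42)*18*761 = 458274999/19925 + 2283/7 = 3253413768/139475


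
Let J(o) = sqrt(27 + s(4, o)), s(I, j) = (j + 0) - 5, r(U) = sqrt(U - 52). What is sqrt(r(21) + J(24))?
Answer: sqrt(sqrt(46) + I*sqrt(31)) ≈ 2.789 + 0.99816*I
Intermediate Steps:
r(U) = sqrt(-52 + U)
s(I, j) = -5 + j (s(I, j) = j - 5 = -5 + j)
J(o) = sqrt(22 + o) (J(o) = sqrt(27 + (-5 + o)) = sqrt(22 + o))
sqrt(r(21) + J(24)) = sqrt(sqrt(-52 + 21) + sqrt(22 + 24)) = sqrt(sqrt(-31) + sqrt(46)) = sqrt(I*sqrt(31) + sqrt(46)) = sqrt(sqrt(46) + I*sqrt(31))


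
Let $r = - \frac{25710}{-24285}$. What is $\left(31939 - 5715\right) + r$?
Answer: $\frac{42458370}{1619} \approx 26225.0$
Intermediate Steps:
$r = \frac{1714}{1619}$ ($r = \left(-25710\right) \left(- \frac{1}{24285}\right) = \frac{1714}{1619} \approx 1.0587$)
$\left(31939 - 5715\right) + r = \left(31939 - 5715\right) + \frac{1714}{1619} = 26224 + \frac{1714}{1619} = \frac{42458370}{1619}$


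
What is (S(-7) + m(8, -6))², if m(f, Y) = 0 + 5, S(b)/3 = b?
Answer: 256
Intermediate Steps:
S(b) = 3*b
m(f, Y) = 5
(S(-7) + m(8, -6))² = (3*(-7) + 5)² = (-21 + 5)² = (-16)² = 256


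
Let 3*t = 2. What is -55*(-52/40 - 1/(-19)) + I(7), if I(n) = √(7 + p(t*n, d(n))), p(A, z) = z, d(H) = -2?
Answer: 2607/38 + √5 ≈ 70.841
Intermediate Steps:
t = ⅔ (t = (⅓)*2 = ⅔ ≈ 0.66667)
I(n) = √5 (I(n) = √(7 - 2) = √5)
-55*(-52/40 - 1/(-19)) + I(7) = -55*(-52/40 - 1/(-19)) + √5 = -55*(-52*1/40 - 1*(-1/19)) + √5 = -55*(-13/10 + 1/19) + √5 = -55*(-237/190) + √5 = 2607/38 + √5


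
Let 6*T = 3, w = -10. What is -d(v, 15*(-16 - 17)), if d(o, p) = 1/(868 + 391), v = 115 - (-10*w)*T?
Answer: -1/1259 ≈ -0.00079428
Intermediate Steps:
T = 1/2 (T = (1/6)*3 = 1/2 ≈ 0.50000)
v = 65 (v = 115 - (-10*(-10))/2 = 115 - 100/2 = 115 - 1*50 = 115 - 50 = 65)
d(o, p) = 1/1259
-d(v, 15*(-16 - 17)) = -1*1/1259 = -1/1259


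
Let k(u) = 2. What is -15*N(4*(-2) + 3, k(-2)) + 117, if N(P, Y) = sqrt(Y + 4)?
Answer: 117 - 15*sqrt(6) ≈ 80.258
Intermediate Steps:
N(P, Y) = sqrt(4 + Y)
-15*N(4*(-2) + 3, k(-2)) + 117 = -15*sqrt(4 + 2) + 117 = -15*sqrt(6) + 117 = 117 - 15*sqrt(6)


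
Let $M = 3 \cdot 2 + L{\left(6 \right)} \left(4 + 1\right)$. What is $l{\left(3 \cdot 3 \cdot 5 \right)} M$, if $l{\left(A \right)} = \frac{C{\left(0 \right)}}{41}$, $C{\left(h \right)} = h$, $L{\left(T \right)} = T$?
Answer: $0$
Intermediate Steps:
$M = 36$ ($M = 3 \cdot 2 + 6 \left(4 + 1\right) = 6 + 6 \cdot 5 = 6 + 30 = 36$)
$l{\left(A \right)} = 0$ ($l{\left(A \right)} = \frac{0}{41} = 0 \cdot \frac{1}{41} = 0$)
$l{\left(3 \cdot 3 \cdot 5 \right)} M = 0 \cdot 36 = 0$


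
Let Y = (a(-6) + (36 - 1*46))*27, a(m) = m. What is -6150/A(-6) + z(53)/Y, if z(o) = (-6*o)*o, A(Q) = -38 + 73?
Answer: -68897/504 ≈ -136.70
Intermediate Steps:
A(Q) = 35
z(o) = -6*o**2
Y = -432 (Y = (-6 + (36 - 1*46))*27 = (-6 + (36 - 46))*27 = (-6 - 10)*27 = -16*27 = -432)
-6150/A(-6) + z(53)/Y = -6150/35 - 6*53**2/(-432) = -6150*1/35 - 6*2809*(-1/432) = -1230/7 - 16854*(-1/432) = -1230/7 + 2809/72 = -68897/504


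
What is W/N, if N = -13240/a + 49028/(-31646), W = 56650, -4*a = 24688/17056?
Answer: 691551730925/446627668089 ≈ 1.5484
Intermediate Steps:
a = -1543/4264 (a = -6172/17056 = -¼*1543/1066 = -1543/4264 ≈ -0.36187)
N = 893255336178/24414889 (N = -13240/(-1543/4264) + 49028/(-31646) = -13240*(-4264/1543) + 49028*(-1/31646) = 56455360/1543 - 24514/15823 = 893255336178/24414889 ≈ 36587.)
W/N = 56650/(893255336178/24414889) = 56650*(24414889/893255336178) = 691551730925/446627668089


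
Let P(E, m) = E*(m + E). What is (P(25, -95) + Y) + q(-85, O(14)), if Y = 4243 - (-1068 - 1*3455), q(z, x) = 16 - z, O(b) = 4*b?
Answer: 7117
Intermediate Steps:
Y = 8766 (Y = 4243 - (-1068 - 3455) = 4243 - 1*(-4523) = 4243 + 4523 = 8766)
P(E, m) = E*(E + m)
(P(25, -95) + Y) + q(-85, O(14)) = (25*(25 - 95) + 8766) + (16 - 1*(-85)) = (25*(-70) + 8766) + (16 + 85) = (-1750 + 8766) + 101 = 7016 + 101 = 7117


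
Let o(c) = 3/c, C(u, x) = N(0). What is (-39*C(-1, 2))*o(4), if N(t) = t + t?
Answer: 0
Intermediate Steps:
N(t) = 2*t
C(u, x) = 0 (C(u, x) = 2*0 = 0)
(-39*C(-1, 2))*o(4) = (-39*0)*(3/4) = 0*(3*(¼)) = 0*(¾) = 0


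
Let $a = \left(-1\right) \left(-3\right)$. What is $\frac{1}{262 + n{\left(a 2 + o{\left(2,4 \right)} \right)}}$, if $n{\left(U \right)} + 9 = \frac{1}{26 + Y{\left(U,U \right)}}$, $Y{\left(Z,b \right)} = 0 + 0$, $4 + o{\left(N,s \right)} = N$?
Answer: $\frac{26}{6579} \approx 0.003952$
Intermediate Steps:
$a = 3$
$o{\left(N,s \right)} = -4 + N$
$Y{\left(Z,b \right)} = 0$
$n{\left(U \right)} = - \frac{233}{26}$ ($n{\left(U \right)} = -9 + \frac{1}{26 + 0} = -9 + \frac{1}{26} = - \frac{233}{26}$)
$\frac{1}{262 + n{\left(a 2 + o{\left(2,4 \right)} \right)}} = \frac{1}{262 - \frac{233}{26}} = \frac{1}{\frac{6579}{26}} = \frac{26}{6579}$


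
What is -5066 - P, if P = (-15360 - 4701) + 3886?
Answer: 11109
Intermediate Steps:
P = -16175 (P = -20061 + 3886 = -16175)
-5066 - P = -5066 - 1*(-16175) = -5066 + 16175 = 11109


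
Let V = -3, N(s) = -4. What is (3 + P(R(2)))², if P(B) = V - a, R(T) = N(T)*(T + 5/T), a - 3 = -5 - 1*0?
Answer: 4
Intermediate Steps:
a = -2 (a = 3 + (-5 - 1*0) = 3 + (-5 + 0) = 3 - 5 = -2)
R(T) = -20/T - 4*T (R(T) = -4*(T + 5/T) = -20/T - 4*T)
P(B) = -1 (P(B) = -3 - 1*(-2) = -3 + 2 = -1)
(3 + P(R(2)))² = (3 - 1)² = 2² = 4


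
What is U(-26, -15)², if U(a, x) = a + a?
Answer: 2704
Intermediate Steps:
U(a, x) = 2*a
U(-26, -15)² = (2*(-26))² = (-52)² = 2704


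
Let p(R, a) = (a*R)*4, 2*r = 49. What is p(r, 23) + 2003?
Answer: 4257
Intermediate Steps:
r = 49/2 (r = (1/2)*49 = 49/2 ≈ 24.500)
p(R, a) = 4*R*a (p(R, a) = (R*a)*4 = 4*R*a)
p(r, 23) + 2003 = 4*(49/2)*23 + 2003 = 2254 + 2003 = 4257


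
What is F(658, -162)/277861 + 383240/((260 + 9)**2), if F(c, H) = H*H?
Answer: 108386491724/20106299821 ≈ 5.3907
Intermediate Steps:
F(c, H) = H**2
F(658, -162)/277861 + 383240/((260 + 9)**2) = (-162)**2/277861 + 383240/((260 + 9)**2) = 26244*(1/277861) + 383240/(269**2) = 26244/277861 + 383240/72361 = 108386491724/20106299821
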